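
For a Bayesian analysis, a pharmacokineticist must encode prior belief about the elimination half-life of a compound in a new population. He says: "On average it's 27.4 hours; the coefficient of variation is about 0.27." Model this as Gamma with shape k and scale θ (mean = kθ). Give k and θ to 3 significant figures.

k ≈ 13.7, θ ≈ 2

For Gamma(k, scale θ): mean = kθ, variance = kθ², so CV = 1/√k.
CV = 0.27, hence k = 1/CV² = 13.7.
Then θ = mean/k = 27.4/13.7 = 2.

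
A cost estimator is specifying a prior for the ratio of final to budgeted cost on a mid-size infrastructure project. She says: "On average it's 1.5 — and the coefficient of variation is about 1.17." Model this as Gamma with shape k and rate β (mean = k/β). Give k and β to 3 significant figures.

For Gamma(k, rate β): mean = k/β, variance = k/β², so CV = 1/√k.
CV = 1.17, hence k = 1/CV² = 0.731.
Then β = k/mean = 0.731/1.5 = 0.487.

k ≈ 0.731, β ≈ 0.487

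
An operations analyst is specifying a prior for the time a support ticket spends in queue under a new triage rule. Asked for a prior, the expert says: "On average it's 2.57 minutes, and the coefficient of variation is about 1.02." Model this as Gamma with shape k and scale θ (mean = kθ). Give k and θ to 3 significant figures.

For Gamma(k, scale θ): mean = kθ, variance = kθ², so CV = 1/√k.
CV = 1.02, hence k = 1/CV² = 0.961.
Then θ = mean/k = 2.57/0.961 = 2.67.

k ≈ 0.961, θ ≈ 2.67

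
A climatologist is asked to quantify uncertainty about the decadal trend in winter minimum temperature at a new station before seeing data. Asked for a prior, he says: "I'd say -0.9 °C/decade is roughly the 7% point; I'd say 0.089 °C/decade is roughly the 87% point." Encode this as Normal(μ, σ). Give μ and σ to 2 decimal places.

The p-quantile of Normal(μ,σ) is μ + z_p·σ, with z_{0.07} = -1.476 and z_{0.87} = 1.126.
Eliminate σ: μ = (z₂·x₁ − z₁·x₂)/(z₂ − z₁) = (1.126·-0.9 − (-1.476)·0.089)/2.602 = -0.34.
Then σ = (x₂ − x₁)/(z₂ − z₁) = (0.089 − -0.9)/2.602 = 0.38.

μ = -0.34, σ = 0.38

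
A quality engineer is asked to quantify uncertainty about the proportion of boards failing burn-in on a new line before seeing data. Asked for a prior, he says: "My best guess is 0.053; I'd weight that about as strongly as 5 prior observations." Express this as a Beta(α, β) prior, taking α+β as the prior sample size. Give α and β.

Under the effective-sample-size interpretation, Beta(α, β) has prior mean α/(α+β) and prior sample size α+β.
So α+β = 5 and α/(α+β) = 0.053, giving α = 0.053·5 = 0.265 and β = 5 − 0.265 = 4.735.

α = 0.265, β = 4.735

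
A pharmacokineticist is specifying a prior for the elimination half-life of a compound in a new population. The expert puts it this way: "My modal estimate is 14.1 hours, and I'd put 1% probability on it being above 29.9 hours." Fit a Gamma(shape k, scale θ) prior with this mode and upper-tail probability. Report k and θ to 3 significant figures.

Gamma(k,θ) with k>1 has mode (k−1)θ, so θ = 14.1/(k−1).
Need P(X < 29.9) = 0.99 with θ tied to k this way. Start at k = 2, θ = 14.1: P(X<29.9) ≈ 0.626.
Too low — raise k to concentrate. Iterating converges to k ≈ 9.6.
Then θ = 14.1/(9.6−1) ≈ 1.64.

k ≈ 9.6, θ ≈ 1.64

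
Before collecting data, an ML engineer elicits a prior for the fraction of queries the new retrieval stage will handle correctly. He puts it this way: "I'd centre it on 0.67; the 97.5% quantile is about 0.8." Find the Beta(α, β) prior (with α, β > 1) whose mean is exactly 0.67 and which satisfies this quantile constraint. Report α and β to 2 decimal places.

α ≈ 29.10, β ≈ 14.33

With mean 0.67 fixed, write α = 0.67s, β = 0.33s where s = α+β.
Need P(θ < 0.8) = 0.975 under Beta(0.67s, 0.33s). Normal approximation: (q−m)/√(m(1−m)/s) ≈ z_{0.975} = 1.96, so s ≈ 0.67·0.33·(1.96)²/(0.8−0.67)² = 50.3.
At s = 50.3: P(θ<0.8) ≈ 0.983. Adjusting to match 0.975 gives s ≈ 43.43.
So α = 0.67·43.43 ≈ 29.10, β = 0.33·43.43 ≈ 14.33.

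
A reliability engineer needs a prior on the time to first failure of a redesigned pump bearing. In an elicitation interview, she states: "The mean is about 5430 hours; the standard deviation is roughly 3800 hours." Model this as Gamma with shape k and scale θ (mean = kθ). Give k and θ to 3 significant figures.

k ≈ 2.04, θ ≈ 2660

For Gamma(k, scale θ): mean = kθ, variance = kθ², so CV = 1/√k.
CV = SD/mean = 3800/5430 = 0.6998, hence k = 1/CV² = 2.04.
Then θ = mean/k = 5430/2.04 = 2660.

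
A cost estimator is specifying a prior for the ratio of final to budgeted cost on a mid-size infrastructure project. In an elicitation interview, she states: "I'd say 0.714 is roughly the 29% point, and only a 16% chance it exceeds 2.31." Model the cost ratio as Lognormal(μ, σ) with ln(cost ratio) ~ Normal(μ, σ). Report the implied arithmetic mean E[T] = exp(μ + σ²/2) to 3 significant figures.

E[T] ≈ 1.45

If T ~ Lognormal(μ,σ) then ln T ~ Normal(μ,σ), so the p-quantile of ln T is μ + z_p·σ.
ln(0.714) = -0.3369 and ln(2.31) = 0.8372; z_{0.29} = -0.5534, z_{0.84} = 0.9945.
σ = (0.8372 − -0.3369)/(0.9945 − (-0.5534)) = 0.759.
μ = -0.3369 − (-0.5534)·0.759 = 0.083.
E[T] = exp(μ + σ²/2) = exp(0.083 + 0.2877) = 1.45.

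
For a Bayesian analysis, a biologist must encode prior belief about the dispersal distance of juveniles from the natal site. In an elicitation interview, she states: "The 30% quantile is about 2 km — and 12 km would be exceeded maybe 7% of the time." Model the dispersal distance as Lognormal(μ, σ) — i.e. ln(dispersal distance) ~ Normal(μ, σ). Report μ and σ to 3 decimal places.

μ ≈ 1.163, σ ≈ 0.896

If T ~ Lognormal(μ,σ) then ln T ~ Normal(μ,σ), so the p-quantile of ln T is μ + z_p·σ.
ln(2) = 0.6931 and ln(12) = 2.485; z_{0.3} = -0.5244, z_{0.93} = 1.476.
σ = (2.485 − 0.6931)/(1.476 − (-0.5244)) = 0.896.
μ = 0.6931 − (-0.5244)·0.896 = 1.163.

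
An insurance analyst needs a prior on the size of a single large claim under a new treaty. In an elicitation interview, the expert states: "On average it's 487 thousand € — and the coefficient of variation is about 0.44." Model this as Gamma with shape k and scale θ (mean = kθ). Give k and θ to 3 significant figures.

For Gamma(k, scale θ): mean = kθ, variance = kθ², so CV = 1/√k.
CV = 0.44, hence k = 1/CV² = 5.17.
Then θ = mean/k = 487/5.17 = 94.3.

k ≈ 5.17, θ ≈ 94.3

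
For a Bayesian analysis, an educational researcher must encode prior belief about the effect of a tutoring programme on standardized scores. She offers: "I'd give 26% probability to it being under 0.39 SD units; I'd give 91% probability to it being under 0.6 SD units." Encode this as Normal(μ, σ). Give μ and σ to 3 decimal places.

μ = 0.458, σ = 0.106

For Normal(μ,σ), the p-quantile is μ + z_p·σ. Here z_{0.26} = -0.6433, z_{0.91} = 1.341.
So 0.39 = μ − 0.6433σ and 0.6 = μ + 1.341σ.
Subtracting: σ = (0.6 − 0.39)/(1.341 − (-0.6433)) = 0.106.
Then μ = 0.39 − (-0.6433)·0.106 = 0.458.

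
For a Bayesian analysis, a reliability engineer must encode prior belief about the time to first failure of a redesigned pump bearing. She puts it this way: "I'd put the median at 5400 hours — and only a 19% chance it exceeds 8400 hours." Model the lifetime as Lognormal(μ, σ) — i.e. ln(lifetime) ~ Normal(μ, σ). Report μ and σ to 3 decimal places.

If T ~ Lognormal(μ,σ) then ln T ~ Normal(μ,σ), so the p-quantile of ln T is μ + z_p·σ.
ln(5400) = 8.594 and ln(8400) = 9.036; z_{0.5} = 0, z_{0.81} = 0.8779.
σ = (9.036 − 8.594)/(0.8779 − (0)) = 0.503.
μ = 8.594 − (0)·0.503 = 8.594.

μ ≈ 8.594, σ ≈ 0.503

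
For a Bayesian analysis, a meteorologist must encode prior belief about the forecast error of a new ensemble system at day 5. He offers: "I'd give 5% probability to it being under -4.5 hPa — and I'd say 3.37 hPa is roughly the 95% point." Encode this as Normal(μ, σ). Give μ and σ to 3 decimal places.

μ = -0.565, σ = 2.392

For Normal(μ,σ), the p-quantile is μ + z_p·σ. Here z_{0.05} = -1.645, z_{0.95} = 1.645.
So -4.5 = μ − 1.645σ and 3.37 = μ + 1.645σ.
Subtracting: σ = (3.37 − -4.5)/(1.645 − (-1.645)) = 2.392.
Then μ = -4.5 − (-1.645)·2.392 = -0.565.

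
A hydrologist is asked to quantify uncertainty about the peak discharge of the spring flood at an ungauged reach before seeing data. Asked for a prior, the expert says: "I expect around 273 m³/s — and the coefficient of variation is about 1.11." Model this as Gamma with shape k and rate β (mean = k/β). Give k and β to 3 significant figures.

k ≈ 0.812, β ≈ 0.00297

For Gamma(k, rate β): mean = k/β, variance = k/β², so CV = 1/√k.
CV = 1.11, hence k = 1/CV² = 0.812.
Then β = k/mean = 0.812/273 = 0.00297.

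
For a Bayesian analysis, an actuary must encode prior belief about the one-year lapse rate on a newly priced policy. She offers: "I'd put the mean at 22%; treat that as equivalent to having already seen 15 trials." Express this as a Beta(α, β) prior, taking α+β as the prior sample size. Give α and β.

α = 3.3, β = 11.7

Under the effective-sample-size interpretation, Beta(α, β) has prior mean α/(α+β) and prior sample size α+β.
So α+β = 15 and α/(α+β) = 0.22, giving α = 0.22·15 = 3.3 and β = 15 − 3.3 = 11.7.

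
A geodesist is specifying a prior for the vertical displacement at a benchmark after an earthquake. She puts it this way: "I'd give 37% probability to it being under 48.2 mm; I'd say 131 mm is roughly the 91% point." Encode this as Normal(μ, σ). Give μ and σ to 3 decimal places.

μ = 64.628, σ = 49.504

For Normal(μ,σ), the p-quantile is μ + z_p·σ. Here z_{0.37} = -0.3319, z_{0.91} = 1.341.
So 48.2 = μ − 0.3319σ and 131 = μ + 1.341σ.
Subtracting: σ = (131 − 48.2)/(1.341 − (-0.3319)) = 49.504.
Then μ = 48.2 − (-0.3319)·49.504 = 64.628.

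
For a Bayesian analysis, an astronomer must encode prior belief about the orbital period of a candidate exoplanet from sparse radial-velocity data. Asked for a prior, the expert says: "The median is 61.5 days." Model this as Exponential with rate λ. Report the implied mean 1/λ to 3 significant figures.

mean ≈ 88.7 days

Exponential median = ln 2 / λ, so λ = ln 2 / 61.5 = 0.0113.
Mean = 1/λ = 88.7 days.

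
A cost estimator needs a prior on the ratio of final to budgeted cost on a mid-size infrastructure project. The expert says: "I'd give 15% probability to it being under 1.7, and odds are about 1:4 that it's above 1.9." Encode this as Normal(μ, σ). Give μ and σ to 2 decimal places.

The p-quantile of Normal(μ,σ) is μ + z_p·σ, with z_{0.15} = -1.036 and z_{0.8} = 0.8416.
Eliminate σ: μ = (z₂·x₁ − z₁·x₂)/(z₂ − z₁) = (0.8416·1.7 − (-1.036)·1.9)/1.878 = 1.81.
Then σ = (x₂ − x₁)/(z₂ − z₁) = (1.9 − 1.7)/1.878 = 0.11.

μ = 1.81, σ = 0.11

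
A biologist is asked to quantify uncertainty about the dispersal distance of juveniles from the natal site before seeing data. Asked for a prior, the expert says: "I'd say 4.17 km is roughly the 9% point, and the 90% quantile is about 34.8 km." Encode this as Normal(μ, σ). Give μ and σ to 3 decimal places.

μ = 19.831, σ = 11.681

For Normal(μ,σ), the p-quantile is μ + z_p·σ. Here z_{0.09} = -1.341, z_{0.9} = 1.282.
So 4.17 = μ − 1.341σ and 34.8 = μ + 1.282σ.
Subtracting: σ = (34.8 − 4.17)/(1.282 − (-1.341)) = 11.681.
Then μ = 4.17 − (-1.341)·11.681 = 19.831.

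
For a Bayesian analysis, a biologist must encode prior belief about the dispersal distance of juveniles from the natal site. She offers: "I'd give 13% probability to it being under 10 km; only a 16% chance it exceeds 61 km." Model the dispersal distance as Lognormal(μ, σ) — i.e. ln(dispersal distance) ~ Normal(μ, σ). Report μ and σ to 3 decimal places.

If T ~ Lognormal(μ,σ) then ln T ~ Normal(μ,σ), so the p-quantile of ln T is μ + z_p·σ.
ln(10) = 2.303 and ln(61) = 4.111; z_{0.13} = -1.126, z_{0.84} = 0.9945.
σ = (4.111 − 2.303)/(0.9945 − (-1.126)) = 0.853.
μ = 2.303 − (-1.126)·0.853 = 3.263.

μ ≈ 3.263, σ ≈ 0.853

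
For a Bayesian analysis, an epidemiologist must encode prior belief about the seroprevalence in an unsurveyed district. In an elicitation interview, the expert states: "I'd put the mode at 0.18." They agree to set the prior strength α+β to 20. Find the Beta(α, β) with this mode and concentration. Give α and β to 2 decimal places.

α = 4.24, β = 15.76

For α,β > 1 the Beta mode is (α−1)/(α+β−2). With α+β = 20, the mode is (α−1)/18.
Set (α−1)/18 = 0.18 → α = 1 + 0.18·18 = 4.24.
β = 20 − α = 15.76.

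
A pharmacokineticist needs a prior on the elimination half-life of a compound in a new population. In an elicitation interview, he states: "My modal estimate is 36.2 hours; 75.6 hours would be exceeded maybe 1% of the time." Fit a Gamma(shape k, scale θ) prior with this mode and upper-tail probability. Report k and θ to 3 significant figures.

Gamma(k,θ) with k>1 has mode (k−1)θ, so θ = 36.2/(k−1).
Need P(X < 75.6) = 0.99 with θ tied to k this way. Start at k = 2, θ = 36.2: P(X<75.6) ≈ 0.617.
Too low — raise k to concentrate. Iterating converges to k ≈ 9.98.
Then θ = 36.2/(9.98−1) ≈ 4.03.

k ≈ 9.98, θ ≈ 4.03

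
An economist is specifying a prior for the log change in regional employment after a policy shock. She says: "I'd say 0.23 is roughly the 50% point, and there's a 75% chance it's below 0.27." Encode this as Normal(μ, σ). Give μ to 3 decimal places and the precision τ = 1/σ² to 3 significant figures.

μ = 0.230, τ = 284

For Normal(μ,σ), the p-quantile is μ + z_p·σ. Here z_{0.5} = 0, z_{0.75} = 0.6745.
So 0.23 = μ + 0σ and 0.27 = μ + 0.6745σ.
Subtracting: σ = (0.27 − 0.23)/(0.6745 − (0)) = 0.059.
Then μ = 0.23 − (0)·0.059 = 0.230.
Precision τ = 1/σ² = 1/0.0593² = 284.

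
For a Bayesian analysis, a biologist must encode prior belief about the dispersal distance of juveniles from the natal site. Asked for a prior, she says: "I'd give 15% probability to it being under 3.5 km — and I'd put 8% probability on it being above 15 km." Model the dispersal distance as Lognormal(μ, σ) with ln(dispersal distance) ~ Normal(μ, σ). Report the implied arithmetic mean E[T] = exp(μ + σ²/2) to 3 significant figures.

If T ~ Lognormal(μ,σ) then ln T ~ Normal(μ,σ), so the p-quantile of ln T is μ + z_p·σ.
ln(3.5) = 1.253 and ln(15) = 2.708; z_{0.15} = -1.036, z_{0.92} = 1.405.
σ = (2.708 − 1.253)/(1.405 − (-1.036)) = 0.596.
μ = 1.253 − (-1.036)·0.596 = 1.871.
E[T] = exp(μ + σ²/2) = exp(1.871 + 0.1776) = 7.75 km.

E[T] ≈ 7.75 km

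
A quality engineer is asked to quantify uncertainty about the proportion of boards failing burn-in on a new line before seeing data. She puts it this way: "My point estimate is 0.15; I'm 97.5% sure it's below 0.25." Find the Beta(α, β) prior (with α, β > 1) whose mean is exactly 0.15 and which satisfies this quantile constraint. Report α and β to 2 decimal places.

With mean 0.15 fixed, write α = 0.15s, β = 0.85s where s = α+β.
Need P(θ < 0.25) = 0.975 under Beta(0.15s, 0.85s). Normal approximation: (q−m)/√(m(1−m)/s) ≈ z_{0.975} = 1.96, so s ≈ 0.15·0.85·(1.96)²/(0.25−0.15)² = 49.0.
At s = 49.0: P(θ<0.25) ≈ 0.963. Adjusting to match 0.975 gives s ≈ 59.78.
So α = 0.15·59.78 ≈ 8.97, β = 0.85·59.78 ≈ 50.81.

α ≈ 8.97, β ≈ 50.81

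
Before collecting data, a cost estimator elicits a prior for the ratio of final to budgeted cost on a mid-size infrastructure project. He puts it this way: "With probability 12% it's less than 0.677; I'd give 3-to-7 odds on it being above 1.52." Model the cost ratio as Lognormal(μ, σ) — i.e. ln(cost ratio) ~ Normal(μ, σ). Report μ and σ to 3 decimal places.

If T ~ Lognormal(μ,σ) then ln T ~ Normal(μ,σ), so the p-quantile of ln T is μ + z_p·σ.
ln(0.677) = -0.3901 and ln(1.52) = 0.4187; z_{0.12} = -1.175, z_{0.7} = 0.5244.
σ = (0.4187 − -0.3901)/(0.5244 − (-1.175)) = 0.476.
μ = -0.3901 − (-1.175)·0.476 = 0.169.

μ ≈ 0.169, σ ≈ 0.476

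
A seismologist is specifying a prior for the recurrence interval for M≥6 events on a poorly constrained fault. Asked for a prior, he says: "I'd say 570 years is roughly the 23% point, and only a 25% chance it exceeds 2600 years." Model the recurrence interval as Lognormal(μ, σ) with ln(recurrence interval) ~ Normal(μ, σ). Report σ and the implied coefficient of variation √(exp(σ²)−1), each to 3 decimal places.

If T ~ Lognormal(μ,σ) then ln T ~ Normal(μ,σ), so the p-quantile of ln T is μ + z_p·σ.
ln(570) = 6.346 and ln(2600) = 7.863; z_{0.23} = -0.7388, z_{0.75} = 0.6745.
σ = (7.863 − 6.346)/(0.6745 − (-0.7388)) = 1.074.
μ = 6.346 − (-0.7388)·1.074 = 7.139.
CV = √(exp(σ²)−1) = √(exp(1.1530)−1) = 1.472.

σ ≈ 1.074, CV ≈ 1.472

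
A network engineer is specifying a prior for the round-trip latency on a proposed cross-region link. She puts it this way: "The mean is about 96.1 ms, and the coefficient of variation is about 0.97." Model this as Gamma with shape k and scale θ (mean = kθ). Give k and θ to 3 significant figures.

For Gamma(k, scale θ): mean = kθ, variance = kθ², so CV = 1/√k.
CV = 0.97, hence k = 1/CV² = 1.06.
Then θ = mean/k = 96.1/1.06 = 90.4.

k ≈ 1.06, θ ≈ 90.4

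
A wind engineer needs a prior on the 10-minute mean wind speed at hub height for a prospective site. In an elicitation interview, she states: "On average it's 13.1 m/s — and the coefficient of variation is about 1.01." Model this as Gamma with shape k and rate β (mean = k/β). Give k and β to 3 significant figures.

For Gamma(k, rate β): mean = k/β, variance = k/β², so CV = 1/√k.
CV = 1.01, hence k = 1/CV² = 0.98.
Then β = k/mean = 0.98/13.1 = 0.0748.

k ≈ 0.98, β ≈ 0.0748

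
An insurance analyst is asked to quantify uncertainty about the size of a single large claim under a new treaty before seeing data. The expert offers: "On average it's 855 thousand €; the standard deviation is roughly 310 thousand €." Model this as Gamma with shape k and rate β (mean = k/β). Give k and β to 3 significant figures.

For Gamma(k, rate β): mean = k/β, variance = k/β², so CV = 1/√k.
CV = SD/mean = 310/855 = 0.3626, hence k = 1/CV² = 7.61.
Then β = k/mean = 7.61/855 = 0.0089.

k ≈ 7.61, β ≈ 0.0089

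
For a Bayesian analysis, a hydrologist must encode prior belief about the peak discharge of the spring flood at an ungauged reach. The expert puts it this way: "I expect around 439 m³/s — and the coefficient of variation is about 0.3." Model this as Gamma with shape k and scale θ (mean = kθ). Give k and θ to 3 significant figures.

k ≈ 11.1, θ ≈ 39.5

For Gamma(k, scale θ): mean = kθ, variance = kθ², so CV = 1/√k.
CV = 0.3, hence k = 1/CV² = 11.1.
Then θ = mean/k = 439/11.1 = 39.5.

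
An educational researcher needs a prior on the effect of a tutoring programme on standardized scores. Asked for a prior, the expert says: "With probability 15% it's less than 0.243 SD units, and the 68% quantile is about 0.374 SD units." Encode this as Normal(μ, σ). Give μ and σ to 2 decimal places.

The p-quantile of Normal(μ,σ) is μ + z_p·σ, with z_{0.15} = -1.036 and z_{0.68} = 0.4677.
Eliminate σ: μ = (z₂·x₁ − z₁·x₂)/(z₂ − z₁) = (0.4677·0.243 − (-1.036)·0.374)/1.504 = 0.33.
Then σ = (x₂ − x₁)/(z₂ − z₁) = (0.374 − 0.243)/1.504 = 0.09.

μ = 0.33, σ = 0.09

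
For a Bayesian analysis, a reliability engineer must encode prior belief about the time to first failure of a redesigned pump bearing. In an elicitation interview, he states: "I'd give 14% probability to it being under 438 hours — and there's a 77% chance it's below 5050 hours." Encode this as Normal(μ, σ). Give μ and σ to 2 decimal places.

μ = 3176.86, σ = 2535.23

For Normal(μ,σ), the p-quantile is μ + z_p·σ. Here z_{0.14} = -1.08, z_{0.77} = 0.7388.
So 438 = μ − 1.08σ and 5050 = μ + 0.7388σ.
Subtracting: σ = (5050 − 438)/(0.7388 − (-1.08)) = 2535.23.
Then μ = 438 − (-1.08)·2535.23 = 3176.86.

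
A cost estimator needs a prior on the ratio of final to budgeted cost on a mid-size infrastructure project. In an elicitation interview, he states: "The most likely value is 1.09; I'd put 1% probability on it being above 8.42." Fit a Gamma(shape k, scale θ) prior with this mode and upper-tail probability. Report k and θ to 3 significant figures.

Gamma(k,θ) with k>1 has mode (k−1)θ, so θ = 1.09/(k−1).
Need P(X < 8.42) = 0.99 with θ tied to k this way. Start at k = 2, θ = 1.09: P(X<8.42) ≈ 0.996.
Too high — lower k to spread out. Iterating converges to k ≈ 1.81.
Then θ = 1.09/(1.81−1) ≈ 1.34.

k ≈ 1.81, θ ≈ 1.34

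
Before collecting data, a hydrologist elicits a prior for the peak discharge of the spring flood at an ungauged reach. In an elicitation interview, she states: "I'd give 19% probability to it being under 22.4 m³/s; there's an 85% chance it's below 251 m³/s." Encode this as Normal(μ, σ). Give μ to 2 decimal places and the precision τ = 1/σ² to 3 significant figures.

For Normal(μ,σ), the p-quantile is μ + z_p·σ. Here z_{0.19} = -0.8779, z_{0.85} = 1.036.
So 22.4 = μ − 0.8779σ and 251 = μ + 1.036σ.
Subtracting: σ = (251 − 22.4)/(1.036 − (-0.8779)) = 119.42.
Then μ = 22.4 − (-0.8779)·119.42 = 127.23.
Precision τ = 1/σ² = 1/119.4² = 7.01e-05.

μ = 127.23, τ = 7.01e-05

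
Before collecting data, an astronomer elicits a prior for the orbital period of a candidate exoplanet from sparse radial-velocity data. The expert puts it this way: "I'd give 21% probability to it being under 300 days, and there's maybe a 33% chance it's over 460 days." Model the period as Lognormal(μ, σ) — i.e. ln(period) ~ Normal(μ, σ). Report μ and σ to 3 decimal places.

μ ≈ 5.980, σ ≈ 0.343

If T ~ Lognormal(μ,σ) then ln T ~ Normal(μ,σ), so the p-quantile of ln T is μ + z_p·σ.
ln(300) = 5.704 and ln(460) = 6.131; z_{0.21} = -0.8064, z_{0.67} = 0.4399.
σ = (6.131 − 5.704)/(0.4399 − (-0.8064)) = 0.343.
μ = 5.704 − (-0.8064)·0.343 = 5.980.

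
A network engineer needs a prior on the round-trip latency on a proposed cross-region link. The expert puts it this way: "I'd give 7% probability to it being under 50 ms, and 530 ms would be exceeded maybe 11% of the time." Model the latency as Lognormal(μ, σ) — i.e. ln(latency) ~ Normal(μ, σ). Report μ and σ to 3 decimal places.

μ ≈ 5.201, σ ≈ 0.874

If T ~ Lognormal(μ,σ) then ln T ~ Normal(μ,σ), so the p-quantile of ln T is μ + z_p·σ.
ln(50) = 3.912 and ln(530) = 6.273; z_{0.07} = -1.476, z_{0.89} = 1.227.
σ = (6.273 − 3.912)/(1.227 − (-1.476)) = 0.874.
μ = 3.912 − (-1.476)·0.874 = 5.201.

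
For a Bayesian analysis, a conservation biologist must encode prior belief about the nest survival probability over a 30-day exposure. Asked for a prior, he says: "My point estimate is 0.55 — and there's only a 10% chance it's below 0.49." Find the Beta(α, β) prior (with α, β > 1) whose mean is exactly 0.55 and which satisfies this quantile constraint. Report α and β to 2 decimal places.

α ≈ 62.32, β ≈ 50.99

With mean 0.55 fixed, write α = 0.55s, β = 0.45s where s = α+β.
Need P(θ < 0.49) = 0.1 under Beta(0.55s, 0.45s). Normal approximation: (q−m)/√(m(1−m)/s) ≈ z_{0.1} = -1.28, so s ≈ 0.55·0.45·(-1.28)²/(0.49−0.55)² = 112.9.
At s = 112.9: P(θ<0.49) ≈ 0.100. Adjusting to match 0.1 gives s ≈ 113.30.
So α = 0.55·113.30 ≈ 62.32, β = 0.45·113.30 ≈ 50.99.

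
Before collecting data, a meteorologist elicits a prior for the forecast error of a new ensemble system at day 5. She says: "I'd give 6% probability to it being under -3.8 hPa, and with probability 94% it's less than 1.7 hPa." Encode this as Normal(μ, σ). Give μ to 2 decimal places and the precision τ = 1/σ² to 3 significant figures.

μ = -1.05, τ = 0.32

The p-quantile of Normal(μ,σ) is μ + z_p·σ, with z_{0.06} = -1.555 and z_{0.94} = 1.555.
Eliminate σ: μ = (z₂·x₁ − z₁·x₂)/(z₂ − z₁) = (1.555·-3.8 − (-1.555)·1.7)/3.11 = -1.05.
Then σ = (x₂ − x₁)/(z₂ − z₁) = (1.7 − -3.8)/3.11 = 1.77.
Precision τ = 1/σ² = 1/1.769² = 0.32.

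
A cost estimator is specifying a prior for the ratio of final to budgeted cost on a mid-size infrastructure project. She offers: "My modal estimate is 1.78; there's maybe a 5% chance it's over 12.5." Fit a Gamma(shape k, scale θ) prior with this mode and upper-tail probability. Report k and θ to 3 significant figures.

Gamma(k,θ) with k>1 has mode (k−1)θ, so θ = 1.78/(k−1).
Need P(X < 12.5) = 0.95 with θ tied to k this way. Start at k = 2, θ = 1.78: P(X<12.5) ≈ 0.993.
Too high — lower k to spread out. Iterating converges to k ≈ 1.57.
Then θ = 1.78/(1.57−1) ≈ 3.1.

k ≈ 1.57, θ ≈ 3.1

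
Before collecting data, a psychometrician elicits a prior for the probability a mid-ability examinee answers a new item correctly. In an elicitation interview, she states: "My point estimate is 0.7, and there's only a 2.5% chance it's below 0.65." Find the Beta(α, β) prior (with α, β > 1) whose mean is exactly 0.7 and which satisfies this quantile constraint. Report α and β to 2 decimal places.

With mean 0.7 fixed, write α = 0.7s, β = 0.3s where s = α+β.
Need P(θ < 0.65) = 0.025 under Beta(0.7s, 0.3s). Normal approximation: (q−m)/√(m(1−m)/s) ≈ z_{0.025} = -1.96, so s ≈ 0.7·0.3·(-1.96)²/(0.65−0.7)² = 322.7.
At s = 322.7: P(θ<0.65) ≈ 0.027. Adjusting to match 0.025 gives s ≈ 336.18.
So α = 0.7·336.18 ≈ 235.32, β = 0.3·336.18 ≈ 100.85.

α ≈ 235.32, β ≈ 100.85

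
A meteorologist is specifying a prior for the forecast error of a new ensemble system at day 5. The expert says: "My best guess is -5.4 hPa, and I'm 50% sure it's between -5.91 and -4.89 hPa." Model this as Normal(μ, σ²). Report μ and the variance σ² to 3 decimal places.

A symmetric 50% interval runs μ ± z·σ with z = 0.6745.
Half-width = 0.51, so σ = 0.51/0.6745 = 0.7561 and σ² = 0.572.
μ is the stated best guess, -5.400.

μ = -5.400, σ² = 0.572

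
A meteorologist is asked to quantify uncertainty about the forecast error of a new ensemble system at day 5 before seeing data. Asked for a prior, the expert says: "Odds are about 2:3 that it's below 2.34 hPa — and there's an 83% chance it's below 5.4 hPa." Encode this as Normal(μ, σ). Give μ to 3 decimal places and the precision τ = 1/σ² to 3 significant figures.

μ = 2.982, τ = 0.156

The p-quantile of Normal(μ,σ) is μ + z_p·σ, with z_{0.4} = -0.2533 and z_{0.83} = 0.9542.
Eliminate σ: μ = (z₂·x₁ − z₁·x₂)/(z₂ − z₁) = (0.9542·2.34 − (-0.2533)·5.4)/1.208 = 2.982.
Then σ = (x₂ − x₁)/(z₂ − z₁) = (5.4 − 2.34)/1.208 = 2.534.
Precision τ = 1/σ² = 1/2.534² = 0.156.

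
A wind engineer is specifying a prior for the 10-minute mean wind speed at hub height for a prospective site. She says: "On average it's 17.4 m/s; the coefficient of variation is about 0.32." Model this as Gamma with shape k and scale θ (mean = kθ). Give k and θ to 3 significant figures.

For Gamma(k, scale θ): mean = kθ, variance = kθ², so CV = 1/√k.
CV = 0.32, hence k = 1/CV² = 9.77.
Then θ = mean/k = 17.4/9.77 = 1.78.

k ≈ 9.77, θ ≈ 1.78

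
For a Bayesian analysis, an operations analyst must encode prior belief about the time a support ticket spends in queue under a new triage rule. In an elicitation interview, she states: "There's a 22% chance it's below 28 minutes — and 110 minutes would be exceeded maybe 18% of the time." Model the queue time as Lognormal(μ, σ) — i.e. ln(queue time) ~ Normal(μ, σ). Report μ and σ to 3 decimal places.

If T ~ Lognormal(μ,σ) then ln T ~ Normal(μ,σ), so the p-quantile of ln T is μ + z_p·σ.
ln(28) = 3.332 and ln(110) = 4.7; z_{0.22} = -0.7722, z_{0.82} = 0.9154.
σ = (4.7 − 3.332)/(0.9154 − (-0.7722)) = 0.811.
μ = 3.332 − (-0.7722)·0.811 = 3.958.

μ ≈ 3.958, σ ≈ 0.811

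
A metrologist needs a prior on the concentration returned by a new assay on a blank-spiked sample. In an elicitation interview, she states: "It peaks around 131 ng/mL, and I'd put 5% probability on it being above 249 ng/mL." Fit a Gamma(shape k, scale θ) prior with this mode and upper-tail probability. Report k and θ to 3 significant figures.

k ≈ 7.74, θ ≈ 19.4

Gamma(k,θ) with k>1 has mode (k−1)θ, so θ = 131/(k−1).
Need P(X < 249) = 0.95 with θ tied to k this way. Start at k = 2, θ = 131: P(X<249) ≈ 0.566.
Too low — raise k to concentrate. Iterating converges to k ≈ 7.74.
Then θ = 131/(7.74−1) ≈ 19.4.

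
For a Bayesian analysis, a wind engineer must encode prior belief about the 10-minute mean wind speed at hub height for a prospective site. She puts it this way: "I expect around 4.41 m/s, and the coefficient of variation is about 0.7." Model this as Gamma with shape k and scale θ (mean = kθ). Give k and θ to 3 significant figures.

For Gamma(k, scale θ): mean = kθ, variance = kθ², so CV = 1/√k.
CV = 0.7, hence k = 1/CV² = 2.04.
Then θ = mean/k = 4.41/2.04 = 2.16.

k ≈ 2.04, θ ≈ 2.16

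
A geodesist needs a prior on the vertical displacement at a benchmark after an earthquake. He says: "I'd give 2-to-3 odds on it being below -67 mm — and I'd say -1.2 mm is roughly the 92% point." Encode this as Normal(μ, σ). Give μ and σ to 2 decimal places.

The p-quantile of Normal(μ,σ) is μ + z_p·σ, with z_{0.4} = -0.2533 and z_{0.92} = 1.405.
Eliminate σ: μ = (z₂·x₁ − z₁·x₂)/(z₂ − z₁) = (1.405·-67 − (-0.2533)·-1.2)/1.658 = -56.95.
Then σ = (x₂ − x₁)/(z₂ − z₁) = (-1.2 − -67)/1.658 = 39.68.

μ = -56.95, σ = 39.68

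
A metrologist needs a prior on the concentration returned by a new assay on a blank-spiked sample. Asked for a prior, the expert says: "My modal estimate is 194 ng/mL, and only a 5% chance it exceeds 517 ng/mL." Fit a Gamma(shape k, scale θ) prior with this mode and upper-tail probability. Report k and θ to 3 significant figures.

Gamma(k,θ) with k>1 has mode (k−1)θ, so θ = 194/(k−1).
Need P(X < 517) = 0.95 with θ tied to k this way. Start at k = 2, θ = 194: P(X<517) ≈ 0.745.
Too low — raise k to concentrate. Iterating converges to k ≈ 3.8.
Then θ = 194/(3.8−1) ≈ 69.2.

k ≈ 3.8, θ ≈ 69.2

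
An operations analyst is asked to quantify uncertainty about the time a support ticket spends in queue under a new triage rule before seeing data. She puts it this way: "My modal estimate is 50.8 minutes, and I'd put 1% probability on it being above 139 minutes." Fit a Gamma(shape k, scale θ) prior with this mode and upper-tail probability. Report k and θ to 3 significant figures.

k ≈ 5.54, θ ≈ 11.2

Gamma(k,θ) with k>1 has mode (k−1)θ, so θ = 50.8/(k−1).
Need P(X < 139) = 0.99 with θ tied to k this way. Start at k = 2, θ = 50.8: P(X<139) ≈ 0.758.
Too low — raise k to concentrate. Iterating converges to k ≈ 5.54.
Then θ = 50.8/(5.54−1) ≈ 11.2.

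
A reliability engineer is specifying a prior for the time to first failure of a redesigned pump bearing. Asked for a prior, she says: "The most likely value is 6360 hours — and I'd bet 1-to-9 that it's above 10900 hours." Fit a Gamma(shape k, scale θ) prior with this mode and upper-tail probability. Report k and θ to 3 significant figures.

Gamma(k,θ) with k>1 has mode (k−1)θ, so θ = 6360/(k−1).
Need P(X < 10900) = 0.9 with θ tied to k this way. Start at k = 2, θ = 6360: P(X<10900) ≈ 0.511.
Too low — raise k to concentrate. Iterating converges to k ≈ 7.53.
Then θ = 6360/(7.53−1) ≈ 974.

k ≈ 7.53, θ ≈ 974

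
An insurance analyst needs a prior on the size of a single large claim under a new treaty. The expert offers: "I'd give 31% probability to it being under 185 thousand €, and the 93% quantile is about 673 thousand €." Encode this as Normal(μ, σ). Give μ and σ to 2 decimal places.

μ = 307.73, σ = 247.51

The p-quantile of Normal(μ,σ) is μ + z_p·σ, with z_{0.31} = -0.4959 and z_{0.93} = 1.476.
Eliminate σ: μ = (z₂·x₁ − z₁·x₂)/(z₂ − z₁) = (1.476·185 − (-0.4959)·673)/1.972 = 307.73.
Then σ = (x₂ − x₁)/(z₂ − z₁) = (673 − 185)/1.972 = 247.51.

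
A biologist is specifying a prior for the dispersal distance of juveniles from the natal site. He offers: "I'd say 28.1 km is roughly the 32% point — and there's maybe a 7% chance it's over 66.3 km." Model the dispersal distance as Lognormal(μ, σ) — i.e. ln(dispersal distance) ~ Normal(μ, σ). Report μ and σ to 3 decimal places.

If T ~ Lognormal(μ,σ) then ln T ~ Normal(μ,σ), so the p-quantile of ln T is μ + z_p·σ.
ln(28.1) = 3.336 and ln(66.3) = 4.194; z_{0.32} = -0.4677, z_{0.93} = 1.476.
σ = (4.194 − 3.336)/(1.476 − (-0.4677)) = 0.442.
μ = 3.336 − (-0.4677)·0.442 = 3.542.

μ ≈ 3.542, σ ≈ 0.442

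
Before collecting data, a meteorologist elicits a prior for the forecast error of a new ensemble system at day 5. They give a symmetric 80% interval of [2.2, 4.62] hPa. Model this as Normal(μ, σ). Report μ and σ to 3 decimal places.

A symmetric 80% interval runs μ ± z·σ with z = 1.282.
Half-width = 1.21, so σ = 1.21/1.282 = 0.944.
μ is the interval midpoint, 3.410.

μ = 3.410, σ = 0.944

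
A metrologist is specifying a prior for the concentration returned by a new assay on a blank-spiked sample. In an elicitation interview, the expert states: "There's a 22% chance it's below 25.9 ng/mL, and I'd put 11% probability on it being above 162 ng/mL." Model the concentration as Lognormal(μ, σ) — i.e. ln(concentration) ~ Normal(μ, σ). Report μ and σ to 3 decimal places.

μ ≈ 3.963, σ ≈ 0.917

If T ~ Lognormal(μ,σ) then ln T ~ Normal(μ,σ), so the p-quantile of ln T is μ + z_p·σ.
ln(25.9) = 3.254 and ln(162) = 5.088; z_{0.22} = -0.7722, z_{0.89} = 1.227.
σ = (5.088 − 3.254)/(1.227 − (-0.7722)) = 0.917.
μ = 3.254 − (-0.7722)·0.917 = 3.963.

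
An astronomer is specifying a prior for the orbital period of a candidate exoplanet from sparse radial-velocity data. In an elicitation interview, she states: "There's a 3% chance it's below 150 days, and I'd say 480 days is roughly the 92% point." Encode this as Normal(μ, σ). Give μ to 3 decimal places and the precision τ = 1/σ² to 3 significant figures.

For Normal(μ,σ), the p-quantile is μ + z_p·σ. Here z_{0.03} = -1.881, z_{0.92} = 1.405.
So 150 = μ − 1.881σ and 480 = μ + 1.405σ.
Subtracting: σ = (480 − 150)/(1.405 − (-1.881)) = 100.430.
Then μ = 150 − (-1.881)·100.430 = 338.888.
Precision τ = 1/σ² = 1/100.4² = 9.91e-05.

μ = 338.888, τ = 9.91e-05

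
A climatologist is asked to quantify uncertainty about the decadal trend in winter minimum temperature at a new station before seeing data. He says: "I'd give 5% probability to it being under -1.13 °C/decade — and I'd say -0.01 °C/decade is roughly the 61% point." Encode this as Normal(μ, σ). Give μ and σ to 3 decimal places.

μ = -0.173, σ = 0.582

For Normal(μ,σ), the p-quantile is μ + z_p·σ. Here z_{0.05} = -1.645, z_{0.61} = 0.2793.
So -1.13 = μ − 1.645σ and -0.01 = μ + 0.2793σ.
Subtracting: σ = (-0.01 − -1.13)/(0.2793 − (-1.645)) = 0.582.
Then μ = -1.13 − (-1.645)·0.582 = -0.173.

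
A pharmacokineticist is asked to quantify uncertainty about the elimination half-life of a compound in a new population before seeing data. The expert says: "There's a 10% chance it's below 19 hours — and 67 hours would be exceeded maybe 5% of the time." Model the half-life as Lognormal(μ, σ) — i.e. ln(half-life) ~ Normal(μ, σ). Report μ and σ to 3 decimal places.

μ ≈ 3.496, σ ≈ 0.431

If T ~ Lognormal(μ,σ) then ln T ~ Normal(μ,σ), so the p-quantile of ln T is μ + z_p·σ.
ln(19) = 2.944 and ln(67) = 4.205; z_{0.1} = -1.282, z_{0.95} = 1.645.
σ = (4.205 − 2.944)/(1.645 − (-1.282)) = 0.431.
μ = 2.944 − (-1.282)·0.431 = 3.496.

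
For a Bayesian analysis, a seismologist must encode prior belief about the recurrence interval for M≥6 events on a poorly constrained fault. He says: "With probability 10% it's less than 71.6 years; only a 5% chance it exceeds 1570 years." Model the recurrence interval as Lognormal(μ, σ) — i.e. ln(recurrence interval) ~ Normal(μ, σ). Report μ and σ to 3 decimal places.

μ ≈ 5.623, σ ≈ 1.055

If T ~ Lognormal(μ,σ) then ln T ~ Normal(μ,σ), so the p-quantile of ln T is μ + z_p·σ.
ln(71.6) = 4.271 and ln(1570) = 7.359; z_{0.1} = -1.282, z_{0.95} = 1.645.
σ = (7.359 − 4.271)/(1.645 − (-1.282)) = 1.055.
μ = 4.271 − (-1.282)·1.055 = 5.623.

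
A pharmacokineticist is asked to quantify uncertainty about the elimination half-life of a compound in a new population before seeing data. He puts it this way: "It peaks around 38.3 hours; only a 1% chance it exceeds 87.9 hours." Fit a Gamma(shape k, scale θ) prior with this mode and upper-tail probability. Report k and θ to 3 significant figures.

k ≈ 7.93, θ ≈ 5.53

Gamma(k,θ) with k>1 has mode (k−1)θ, so θ = 38.3/(k−1).
Need P(X < 87.9) = 0.99 with θ tied to k this way. Start at k = 2, θ = 38.3: P(X<87.9) ≈ 0.668.
Too low — raise k to concentrate. Iterating converges to k ≈ 7.93.
Then θ = 38.3/(7.93−1) ≈ 5.53.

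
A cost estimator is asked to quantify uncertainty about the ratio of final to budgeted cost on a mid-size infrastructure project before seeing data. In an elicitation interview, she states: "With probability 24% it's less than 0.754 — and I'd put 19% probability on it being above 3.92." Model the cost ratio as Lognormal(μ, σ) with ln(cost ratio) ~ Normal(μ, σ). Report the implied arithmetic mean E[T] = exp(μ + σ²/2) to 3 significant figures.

If T ~ Lognormal(μ,σ) then ln T ~ Normal(μ,σ), so the p-quantile of ln T is μ + z_p·σ.
ln(0.754) = -0.2824 and ln(3.92) = 1.366; z_{0.24} = -0.7063, z_{0.81} = 0.8779.
σ = (1.366 − -0.2824)/(0.8779 − (-0.7063)) = 1.041.
μ = -0.2824 − (-0.7063)·1.041 = 0.453.
E[T] = exp(μ + σ²/2) = exp(0.453 + 0.5414) = 2.7.

E[T] ≈ 2.7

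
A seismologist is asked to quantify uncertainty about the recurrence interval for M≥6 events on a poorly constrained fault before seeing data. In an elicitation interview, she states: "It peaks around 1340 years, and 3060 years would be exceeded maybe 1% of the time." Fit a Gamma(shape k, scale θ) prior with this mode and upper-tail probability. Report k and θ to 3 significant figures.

Gamma(k,θ) with k>1 has mode (k−1)θ, so θ = 1340/(k−1).
Need P(X < 3060) = 0.99 with θ tied to k this way. Start at k = 2, θ = 1340: P(X<3060) ≈ 0.665.
Too low — raise k to concentrate. Iterating converges to k ≈ 8.02.
Then θ = 1340/(8.02−1) ≈ 191.

k ≈ 8.02, θ ≈ 191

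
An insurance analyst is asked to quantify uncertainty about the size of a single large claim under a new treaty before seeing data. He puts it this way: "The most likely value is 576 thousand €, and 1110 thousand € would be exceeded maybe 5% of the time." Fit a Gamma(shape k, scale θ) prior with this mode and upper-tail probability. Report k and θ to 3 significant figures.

k ≈ 7.45, θ ≈ 89.2

Gamma(k,θ) with k>1 has mode (k−1)θ, so θ = 576/(k−1).
Need P(X < 1110) = 0.95 with θ tied to k this way. Start at k = 2, θ = 576: P(X<1110) ≈ 0.574.
Too low — raise k to concentrate. Iterating converges to k ≈ 7.45.
Then θ = 576/(7.45−1) ≈ 89.2.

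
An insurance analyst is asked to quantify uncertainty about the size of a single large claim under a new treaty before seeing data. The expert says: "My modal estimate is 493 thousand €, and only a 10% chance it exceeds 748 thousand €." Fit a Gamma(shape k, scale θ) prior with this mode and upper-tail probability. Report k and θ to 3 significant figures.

Gamma(k,θ) with k>1 has mode (k−1)θ, so θ = 493/(k−1).
Need P(X < 748) = 0.9 with θ tied to k this way. Start at k = 2, θ = 493: P(X<748) ≈ 0.448.
Too low — raise k to concentrate. Iterating converges to k ≈ 11.7.
Then θ = 493/(11.7−1) ≈ 46.

k ≈ 11.7, θ ≈ 46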